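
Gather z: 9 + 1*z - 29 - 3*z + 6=-2*z - 14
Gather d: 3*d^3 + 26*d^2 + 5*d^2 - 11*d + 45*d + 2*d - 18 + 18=3*d^3 + 31*d^2 + 36*d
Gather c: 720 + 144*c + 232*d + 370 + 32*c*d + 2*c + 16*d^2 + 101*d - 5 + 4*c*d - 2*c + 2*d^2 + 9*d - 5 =c*(36*d + 144) + 18*d^2 + 342*d + 1080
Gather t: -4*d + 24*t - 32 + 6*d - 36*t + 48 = 2*d - 12*t + 16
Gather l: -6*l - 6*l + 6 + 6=12 - 12*l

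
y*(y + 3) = y^2 + 3*y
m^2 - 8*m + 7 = (m - 7)*(m - 1)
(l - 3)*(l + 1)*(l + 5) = l^3 + 3*l^2 - 13*l - 15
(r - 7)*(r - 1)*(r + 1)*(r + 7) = r^4 - 50*r^2 + 49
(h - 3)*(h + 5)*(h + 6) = h^3 + 8*h^2 - 3*h - 90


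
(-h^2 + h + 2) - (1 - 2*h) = -h^2 + 3*h + 1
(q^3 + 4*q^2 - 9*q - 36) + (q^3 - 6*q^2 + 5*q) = 2*q^3 - 2*q^2 - 4*q - 36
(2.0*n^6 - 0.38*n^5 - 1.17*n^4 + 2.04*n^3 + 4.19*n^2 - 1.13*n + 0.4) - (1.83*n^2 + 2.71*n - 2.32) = 2.0*n^6 - 0.38*n^5 - 1.17*n^4 + 2.04*n^3 + 2.36*n^2 - 3.84*n + 2.72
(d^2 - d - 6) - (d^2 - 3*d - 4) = 2*d - 2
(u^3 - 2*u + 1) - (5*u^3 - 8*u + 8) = -4*u^3 + 6*u - 7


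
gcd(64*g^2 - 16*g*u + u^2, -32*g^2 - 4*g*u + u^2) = -8*g + u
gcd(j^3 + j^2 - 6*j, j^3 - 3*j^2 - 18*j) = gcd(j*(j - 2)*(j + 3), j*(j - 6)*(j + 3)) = j^2 + 3*j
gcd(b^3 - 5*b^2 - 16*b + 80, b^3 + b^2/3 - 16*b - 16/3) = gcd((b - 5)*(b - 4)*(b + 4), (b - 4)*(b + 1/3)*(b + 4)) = b^2 - 16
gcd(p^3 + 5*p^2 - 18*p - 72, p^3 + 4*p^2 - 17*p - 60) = p^2 - p - 12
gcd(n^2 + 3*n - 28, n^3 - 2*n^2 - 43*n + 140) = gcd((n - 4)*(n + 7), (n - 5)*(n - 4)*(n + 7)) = n^2 + 3*n - 28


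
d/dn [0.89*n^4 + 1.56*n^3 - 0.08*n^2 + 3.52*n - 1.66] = 3.56*n^3 + 4.68*n^2 - 0.16*n + 3.52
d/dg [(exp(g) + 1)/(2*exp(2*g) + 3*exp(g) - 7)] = (-(exp(g) + 1)*(4*exp(g) + 3) + 2*exp(2*g) + 3*exp(g) - 7)*exp(g)/(2*exp(2*g) + 3*exp(g) - 7)^2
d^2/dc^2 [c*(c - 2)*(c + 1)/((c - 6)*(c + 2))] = 4*(11*c^3 + 54*c^2 + 180*c - 24)/(c^6 - 12*c^5 + 12*c^4 + 224*c^3 - 144*c^2 - 1728*c - 1728)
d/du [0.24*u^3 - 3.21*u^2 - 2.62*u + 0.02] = 0.72*u^2 - 6.42*u - 2.62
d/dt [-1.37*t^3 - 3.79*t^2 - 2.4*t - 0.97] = -4.11*t^2 - 7.58*t - 2.4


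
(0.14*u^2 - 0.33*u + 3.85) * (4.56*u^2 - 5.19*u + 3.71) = 0.6384*u^4 - 2.2314*u^3 + 19.7881*u^2 - 21.2058*u + 14.2835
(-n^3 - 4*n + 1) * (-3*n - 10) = 3*n^4 + 10*n^3 + 12*n^2 + 37*n - 10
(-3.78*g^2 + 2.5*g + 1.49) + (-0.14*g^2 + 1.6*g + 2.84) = -3.92*g^2 + 4.1*g + 4.33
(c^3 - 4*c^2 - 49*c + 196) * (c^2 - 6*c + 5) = c^5 - 10*c^4 - 20*c^3 + 470*c^2 - 1421*c + 980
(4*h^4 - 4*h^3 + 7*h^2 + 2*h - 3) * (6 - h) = -4*h^5 + 28*h^4 - 31*h^3 + 40*h^2 + 15*h - 18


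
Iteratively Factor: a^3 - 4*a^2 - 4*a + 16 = (a - 2)*(a^2 - 2*a - 8) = (a - 4)*(a - 2)*(a + 2)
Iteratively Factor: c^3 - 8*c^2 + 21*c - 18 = (c - 2)*(c^2 - 6*c + 9) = (c - 3)*(c - 2)*(c - 3)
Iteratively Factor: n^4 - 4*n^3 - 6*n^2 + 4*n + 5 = (n + 1)*(n^3 - 5*n^2 - n + 5) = (n - 5)*(n + 1)*(n^2 - 1) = (n - 5)*(n + 1)^2*(n - 1)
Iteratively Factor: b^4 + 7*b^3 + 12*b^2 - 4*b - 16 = (b + 4)*(b^3 + 3*b^2 - 4) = (b + 2)*(b + 4)*(b^2 + b - 2) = (b - 1)*(b + 2)*(b + 4)*(b + 2)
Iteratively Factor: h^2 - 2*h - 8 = (h + 2)*(h - 4)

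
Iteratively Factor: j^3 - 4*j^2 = (j)*(j^2 - 4*j) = j*(j - 4)*(j)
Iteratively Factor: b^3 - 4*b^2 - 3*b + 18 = (b + 2)*(b^2 - 6*b + 9) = (b - 3)*(b + 2)*(b - 3)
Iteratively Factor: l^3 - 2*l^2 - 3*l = (l)*(l^2 - 2*l - 3) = l*(l + 1)*(l - 3)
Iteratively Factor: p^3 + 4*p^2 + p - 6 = (p + 3)*(p^2 + p - 2) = (p + 2)*(p + 3)*(p - 1)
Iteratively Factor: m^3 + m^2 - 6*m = (m + 3)*(m^2 - 2*m) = (m - 2)*(m + 3)*(m)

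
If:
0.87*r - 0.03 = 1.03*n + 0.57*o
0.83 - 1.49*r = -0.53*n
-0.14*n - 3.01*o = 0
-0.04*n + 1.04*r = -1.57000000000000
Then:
No Solution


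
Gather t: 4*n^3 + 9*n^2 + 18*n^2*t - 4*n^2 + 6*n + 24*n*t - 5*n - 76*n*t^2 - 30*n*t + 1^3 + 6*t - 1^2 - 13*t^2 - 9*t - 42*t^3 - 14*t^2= 4*n^3 + 5*n^2 + n - 42*t^3 + t^2*(-76*n - 27) + t*(18*n^2 - 6*n - 3)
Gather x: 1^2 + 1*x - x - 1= 0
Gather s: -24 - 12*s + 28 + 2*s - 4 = -10*s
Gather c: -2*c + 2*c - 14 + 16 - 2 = 0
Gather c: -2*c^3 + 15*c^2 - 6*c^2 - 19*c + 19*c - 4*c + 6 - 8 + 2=-2*c^3 + 9*c^2 - 4*c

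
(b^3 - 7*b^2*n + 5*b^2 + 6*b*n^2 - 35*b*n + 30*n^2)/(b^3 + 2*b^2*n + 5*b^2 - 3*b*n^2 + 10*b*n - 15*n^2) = (b - 6*n)/(b + 3*n)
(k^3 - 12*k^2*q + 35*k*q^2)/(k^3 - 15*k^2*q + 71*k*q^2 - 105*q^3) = k/(k - 3*q)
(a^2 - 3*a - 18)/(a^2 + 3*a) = (a - 6)/a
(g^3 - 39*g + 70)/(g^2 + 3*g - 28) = (g^2 - 7*g + 10)/(g - 4)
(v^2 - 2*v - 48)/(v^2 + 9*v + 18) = (v - 8)/(v + 3)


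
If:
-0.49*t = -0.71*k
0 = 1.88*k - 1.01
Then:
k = 0.54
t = 0.78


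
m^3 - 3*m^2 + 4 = (m - 2)^2*(m + 1)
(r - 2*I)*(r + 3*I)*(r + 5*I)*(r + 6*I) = r^4 + 12*I*r^3 - 35*r^2 + 36*I*r - 180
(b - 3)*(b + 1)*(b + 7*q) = b^3 + 7*b^2*q - 2*b^2 - 14*b*q - 3*b - 21*q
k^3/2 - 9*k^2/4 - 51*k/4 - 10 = (k/2 + 1/2)*(k - 8)*(k + 5/2)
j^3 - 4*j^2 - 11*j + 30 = (j - 5)*(j - 2)*(j + 3)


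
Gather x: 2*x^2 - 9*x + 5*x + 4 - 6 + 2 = 2*x^2 - 4*x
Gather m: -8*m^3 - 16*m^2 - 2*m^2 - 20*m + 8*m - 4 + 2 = -8*m^3 - 18*m^2 - 12*m - 2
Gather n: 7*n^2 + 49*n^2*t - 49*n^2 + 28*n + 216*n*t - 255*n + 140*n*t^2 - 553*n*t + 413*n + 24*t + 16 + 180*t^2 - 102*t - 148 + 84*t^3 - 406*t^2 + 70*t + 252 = n^2*(49*t - 42) + n*(140*t^2 - 337*t + 186) + 84*t^3 - 226*t^2 - 8*t + 120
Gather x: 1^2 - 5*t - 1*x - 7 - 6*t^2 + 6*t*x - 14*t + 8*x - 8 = -6*t^2 - 19*t + x*(6*t + 7) - 14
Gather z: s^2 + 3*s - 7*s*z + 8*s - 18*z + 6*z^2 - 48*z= s^2 + 11*s + 6*z^2 + z*(-7*s - 66)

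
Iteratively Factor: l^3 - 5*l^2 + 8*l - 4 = (l - 1)*(l^2 - 4*l + 4) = (l - 2)*(l - 1)*(l - 2)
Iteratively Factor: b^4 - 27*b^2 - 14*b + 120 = (b - 5)*(b^3 + 5*b^2 - 2*b - 24) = (b - 5)*(b + 4)*(b^2 + b - 6) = (b - 5)*(b - 2)*(b + 4)*(b + 3)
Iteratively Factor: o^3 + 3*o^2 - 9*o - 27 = (o - 3)*(o^2 + 6*o + 9) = (o - 3)*(o + 3)*(o + 3)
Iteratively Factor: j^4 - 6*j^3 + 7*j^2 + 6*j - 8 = (j - 2)*(j^3 - 4*j^2 - j + 4) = (j - 2)*(j + 1)*(j^2 - 5*j + 4) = (j - 2)*(j - 1)*(j + 1)*(j - 4)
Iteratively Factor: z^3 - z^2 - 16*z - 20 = (z + 2)*(z^2 - 3*z - 10) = (z - 5)*(z + 2)*(z + 2)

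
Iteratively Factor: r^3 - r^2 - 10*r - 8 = (r + 2)*(r^2 - 3*r - 4) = (r + 1)*(r + 2)*(r - 4)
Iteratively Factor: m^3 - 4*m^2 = (m)*(m^2 - 4*m) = m^2*(m - 4)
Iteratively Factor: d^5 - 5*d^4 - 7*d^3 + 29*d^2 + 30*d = (d)*(d^4 - 5*d^3 - 7*d^2 + 29*d + 30) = d*(d + 1)*(d^3 - 6*d^2 - d + 30) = d*(d + 1)*(d + 2)*(d^2 - 8*d + 15) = d*(d - 3)*(d + 1)*(d + 2)*(d - 5)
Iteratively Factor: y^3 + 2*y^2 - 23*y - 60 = (y + 4)*(y^2 - 2*y - 15) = (y + 3)*(y + 4)*(y - 5)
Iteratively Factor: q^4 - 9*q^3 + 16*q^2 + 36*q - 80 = (q - 5)*(q^3 - 4*q^2 - 4*q + 16) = (q - 5)*(q - 2)*(q^2 - 2*q - 8) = (q - 5)*(q - 4)*(q - 2)*(q + 2)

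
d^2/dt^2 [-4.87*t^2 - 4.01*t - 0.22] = -9.74000000000000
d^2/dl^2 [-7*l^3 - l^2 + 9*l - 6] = -42*l - 2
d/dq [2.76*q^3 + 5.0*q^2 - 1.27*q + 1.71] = 8.28*q^2 + 10.0*q - 1.27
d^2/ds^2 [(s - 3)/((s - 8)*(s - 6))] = 2*(s^3 - 9*s^2 - 18*s + 228)/(s^6 - 42*s^5 + 732*s^4 - 6776*s^3 + 35136*s^2 - 96768*s + 110592)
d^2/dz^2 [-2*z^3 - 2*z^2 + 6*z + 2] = -12*z - 4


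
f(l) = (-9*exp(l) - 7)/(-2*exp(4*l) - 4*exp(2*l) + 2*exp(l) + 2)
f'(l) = (-9*exp(l) - 7)*(8*exp(4*l) + 8*exp(2*l) - 2*exp(l))/(-2*exp(4*l) - 4*exp(2*l) + 2*exp(l) + 2)^2 - 9*exp(l)/(-2*exp(4*l) - 4*exp(2*l) + 2*exp(l) + 2)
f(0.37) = 1.63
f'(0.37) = -5.46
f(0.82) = 0.41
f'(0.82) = -1.21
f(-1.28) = -4.25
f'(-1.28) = -1.33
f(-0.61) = -6.87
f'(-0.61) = -10.65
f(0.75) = 0.50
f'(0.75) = -1.50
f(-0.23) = -53.02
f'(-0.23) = -1347.73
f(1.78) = 0.02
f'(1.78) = -0.07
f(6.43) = 0.00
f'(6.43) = -0.00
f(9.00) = 0.00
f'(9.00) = 0.00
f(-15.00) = -3.50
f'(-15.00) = 0.00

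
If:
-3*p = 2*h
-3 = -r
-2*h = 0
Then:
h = 0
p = 0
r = 3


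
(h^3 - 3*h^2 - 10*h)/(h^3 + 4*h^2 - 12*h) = (h^2 - 3*h - 10)/(h^2 + 4*h - 12)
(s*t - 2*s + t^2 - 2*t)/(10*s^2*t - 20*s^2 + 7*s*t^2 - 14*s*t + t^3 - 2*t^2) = (s + t)/(10*s^2 + 7*s*t + t^2)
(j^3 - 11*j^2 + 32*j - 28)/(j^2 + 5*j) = (j^3 - 11*j^2 + 32*j - 28)/(j*(j + 5))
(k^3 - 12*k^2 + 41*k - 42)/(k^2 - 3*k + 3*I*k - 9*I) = (k^2 - 9*k + 14)/(k + 3*I)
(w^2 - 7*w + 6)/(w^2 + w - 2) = (w - 6)/(w + 2)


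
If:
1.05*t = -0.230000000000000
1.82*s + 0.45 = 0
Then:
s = -0.25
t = -0.22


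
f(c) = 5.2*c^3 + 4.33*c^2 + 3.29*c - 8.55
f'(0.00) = 3.29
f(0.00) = -8.55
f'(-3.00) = 117.71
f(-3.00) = -119.85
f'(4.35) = 336.15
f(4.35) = 515.72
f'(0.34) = 8.04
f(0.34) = -6.73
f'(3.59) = 235.43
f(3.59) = 299.66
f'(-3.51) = 165.09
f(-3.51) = -191.62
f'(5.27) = 482.19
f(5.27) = 890.13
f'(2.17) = 95.54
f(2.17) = 72.11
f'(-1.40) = 21.74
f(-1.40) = -18.94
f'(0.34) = 8.04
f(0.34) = -6.73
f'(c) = 15.6*c^2 + 8.66*c + 3.29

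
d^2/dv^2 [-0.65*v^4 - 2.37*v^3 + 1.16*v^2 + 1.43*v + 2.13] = -7.8*v^2 - 14.22*v + 2.32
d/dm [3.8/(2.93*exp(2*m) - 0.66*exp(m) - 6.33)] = (2.508 - 22.268*exp(m))*exp(m)/(-2.93*exp(2*m) + 0.66*exp(m) + 6.33)^2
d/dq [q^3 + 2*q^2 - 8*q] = 3*q^2 + 4*q - 8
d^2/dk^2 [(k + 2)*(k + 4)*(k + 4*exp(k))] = 4*k^2*exp(k) + 40*k*exp(k) + 6*k + 88*exp(k) + 12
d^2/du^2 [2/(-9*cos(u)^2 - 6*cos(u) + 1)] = 3*(216*sin(u)^4 - 156*sin(u)^2 - 131*cos(u) + 27*cos(3*u) - 120)/(-9*sin(u)^2 + 6*cos(u) + 8)^3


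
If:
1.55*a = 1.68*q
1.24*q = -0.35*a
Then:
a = 0.00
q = 0.00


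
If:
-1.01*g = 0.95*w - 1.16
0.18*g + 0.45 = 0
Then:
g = -2.50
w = 3.88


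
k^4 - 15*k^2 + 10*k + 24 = (k - 3)*(k - 2)*(k + 1)*(k + 4)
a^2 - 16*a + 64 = (a - 8)^2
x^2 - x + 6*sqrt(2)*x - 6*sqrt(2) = (x - 1)*(x + 6*sqrt(2))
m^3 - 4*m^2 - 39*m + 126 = (m - 7)*(m - 3)*(m + 6)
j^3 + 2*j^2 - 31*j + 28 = (j - 4)*(j - 1)*(j + 7)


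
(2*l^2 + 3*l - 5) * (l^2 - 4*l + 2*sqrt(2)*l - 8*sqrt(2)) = 2*l^4 - 5*l^3 + 4*sqrt(2)*l^3 - 17*l^2 - 10*sqrt(2)*l^2 - 34*sqrt(2)*l + 20*l + 40*sqrt(2)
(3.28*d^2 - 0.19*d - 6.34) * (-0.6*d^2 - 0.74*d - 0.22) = -1.968*d^4 - 2.3132*d^3 + 3.223*d^2 + 4.7334*d + 1.3948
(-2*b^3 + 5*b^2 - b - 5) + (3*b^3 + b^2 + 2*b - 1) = b^3 + 6*b^2 + b - 6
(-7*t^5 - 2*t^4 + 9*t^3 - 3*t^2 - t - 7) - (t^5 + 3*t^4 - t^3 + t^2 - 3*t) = -8*t^5 - 5*t^4 + 10*t^3 - 4*t^2 + 2*t - 7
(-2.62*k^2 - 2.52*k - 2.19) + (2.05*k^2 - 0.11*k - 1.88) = -0.57*k^2 - 2.63*k - 4.07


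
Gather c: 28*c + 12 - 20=28*c - 8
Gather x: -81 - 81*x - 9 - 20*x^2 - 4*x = -20*x^2 - 85*x - 90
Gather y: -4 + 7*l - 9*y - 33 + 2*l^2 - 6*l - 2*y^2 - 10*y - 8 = 2*l^2 + l - 2*y^2 - 19*y - 45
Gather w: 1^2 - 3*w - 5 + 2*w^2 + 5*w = 2*w^2 + 2*w - 4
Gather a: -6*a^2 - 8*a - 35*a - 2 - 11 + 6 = -6*a^2 - 43*a - 7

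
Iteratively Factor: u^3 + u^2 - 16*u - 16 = (u - 4)*(u^2 + 5*u + 4) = (u - 4)*(u + 1)*(u + 4)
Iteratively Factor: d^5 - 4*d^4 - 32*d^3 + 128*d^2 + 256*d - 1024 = (d - 4)*(d^4 - 32*d^2 + 256) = (d - 4)^2*(d^3 + 4*d^2 - 16*d - 64) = (d - 4)^3*(d^2 + 8*d + 16) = (d - 4)^3*(d + 4)*(d + 4)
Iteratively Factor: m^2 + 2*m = (m + 2)*(m)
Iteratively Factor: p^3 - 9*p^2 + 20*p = (p - 4)*(p^2 - 5*p) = (p - 5)*(p - 4)*(p)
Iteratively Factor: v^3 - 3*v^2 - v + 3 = (v + 1)*(v^2 - 4*v + 3) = (v - 1)*(v + 1)*(v - 3)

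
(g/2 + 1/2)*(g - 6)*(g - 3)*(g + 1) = g^4/2 - 7*g^3/2 + g^2/2 + 27*g/2 + 9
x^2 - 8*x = x*(x - 8)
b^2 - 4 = (b - 2)*(b + 2)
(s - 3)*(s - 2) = s^2 - 5*s + 6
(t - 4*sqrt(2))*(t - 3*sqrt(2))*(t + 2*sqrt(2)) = t^3 - 5*sqrt(2)*t^2 - 4*t + 48*sqrt(2)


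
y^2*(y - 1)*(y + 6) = y^4 + 5*y^3 - 6*y^2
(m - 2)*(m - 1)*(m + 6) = m^3 + 3*m^2 - 16*m + 12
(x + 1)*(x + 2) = x^2 + 3*x + 2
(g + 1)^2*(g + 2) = g^3 + 4*g^2 + 5*g + 2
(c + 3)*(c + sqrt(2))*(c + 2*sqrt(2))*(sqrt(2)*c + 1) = sqrt(2)*c^4 + 3*sqrt(2)*c^3 + 7*c^3 + 7*sqrt(2)*c^2 + 21*c^2 + 4*c + 21*sqrt(2)*c + 12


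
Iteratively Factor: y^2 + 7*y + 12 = (y + 4)*(y + 3)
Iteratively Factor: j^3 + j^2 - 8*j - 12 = (j - 3)*(j^2 + 4*j + 4) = (j - 3)*(j + 2)*(j + 2)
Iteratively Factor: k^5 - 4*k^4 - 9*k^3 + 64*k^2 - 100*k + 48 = (k - 1)*(k^4 - 3*k^3 - 12*k^2 + 52*k - 48) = (k - 3)*(k - 1)*(k^3 - 12*k + 16) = (k - 3)*(k - 2)*(k - 1)*(k^2 + 2*k - 8) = (k - 3)*(k - 2)*(k - 1)*(k + 4)*(k - 2)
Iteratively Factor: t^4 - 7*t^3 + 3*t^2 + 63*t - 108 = (t - 3)*(t^3 - 4*t^2 - 9*t + 36) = (t - 4)*(t - 3)*(t^2 - 9) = (t - 4)*(t - 3)*(t + 3)*(t - 3)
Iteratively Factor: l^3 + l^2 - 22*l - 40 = (l + 2)*(l^2 - l - 20) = (l - 5)*(l + 2)*(l + 4)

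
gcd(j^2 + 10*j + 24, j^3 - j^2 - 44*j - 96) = j + 4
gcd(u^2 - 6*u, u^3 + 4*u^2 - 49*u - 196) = 1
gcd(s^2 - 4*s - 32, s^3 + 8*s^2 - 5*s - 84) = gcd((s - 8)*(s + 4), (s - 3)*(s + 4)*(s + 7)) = s + 4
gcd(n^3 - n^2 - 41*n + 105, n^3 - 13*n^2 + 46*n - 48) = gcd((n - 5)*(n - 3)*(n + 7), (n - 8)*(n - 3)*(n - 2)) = n - 3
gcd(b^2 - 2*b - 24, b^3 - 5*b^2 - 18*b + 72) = b^2 - 2*b - 24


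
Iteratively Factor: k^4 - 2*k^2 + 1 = (k + 1)*(k^3 - k^2 - k + 1) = (k - 1)*(k + 1)*(k^2 - 1) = (k - 1)*(k + 1)^2*(k - 1)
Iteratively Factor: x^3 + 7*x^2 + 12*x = (x + 4)*(x^2 + 3*x) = (x + 3)*(x + 4)*(x)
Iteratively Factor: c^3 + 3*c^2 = (c + 3)*(c^2) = c*(c + 3)*(c)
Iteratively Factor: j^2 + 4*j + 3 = (j + 3)*(j + 1)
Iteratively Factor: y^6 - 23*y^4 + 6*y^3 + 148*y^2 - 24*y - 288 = (y - 3)*(y^5 + 3*y^4 - 14*y^3 - 36*y^2 + 40*y + 96) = (y - 3)*(y + 4)*(y^4 - y^3 - 10*y^2 + 4*y + 24) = (y - 3)^2*(y + 4)*(y^3 + 2*y^2 - 4*y - 8) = (y - 3)^2*(y + 2)*(y + 4)*(y^2 - 4) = (y - 3)^2*(y - 2)*(y + 2)*(y + 4)*(y + 2)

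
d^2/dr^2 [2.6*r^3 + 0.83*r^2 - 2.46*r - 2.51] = 15.6*r + 1.66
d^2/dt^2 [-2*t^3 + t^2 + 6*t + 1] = 2 - 12*t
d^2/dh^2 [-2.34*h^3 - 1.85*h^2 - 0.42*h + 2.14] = -14.04*h - 3.7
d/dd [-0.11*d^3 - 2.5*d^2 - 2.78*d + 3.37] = -0.33*d^2 - 5.0*d - 2.78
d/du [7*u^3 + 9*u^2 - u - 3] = 21*u^2 + 18*u - 1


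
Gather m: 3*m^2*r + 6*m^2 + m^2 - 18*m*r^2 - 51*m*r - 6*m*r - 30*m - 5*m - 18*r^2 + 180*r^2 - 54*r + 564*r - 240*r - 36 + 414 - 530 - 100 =m^2*(3*r + 7) + m*(-18*r^2 - 57*r - 35) + 162*r^2 + 270*r - 252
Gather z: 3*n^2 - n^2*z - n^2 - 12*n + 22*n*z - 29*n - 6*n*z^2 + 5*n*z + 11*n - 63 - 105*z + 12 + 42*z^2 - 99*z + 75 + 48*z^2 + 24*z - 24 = 2*n^2 - 30*n + z^2*(90 - 6*n) + z*(-n^2 + 27*n - 180)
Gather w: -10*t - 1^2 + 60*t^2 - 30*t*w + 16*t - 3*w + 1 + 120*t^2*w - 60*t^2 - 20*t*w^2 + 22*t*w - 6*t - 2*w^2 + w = w^2*(-20*t - 2) + w*(120*t^2 - 8*t - 2)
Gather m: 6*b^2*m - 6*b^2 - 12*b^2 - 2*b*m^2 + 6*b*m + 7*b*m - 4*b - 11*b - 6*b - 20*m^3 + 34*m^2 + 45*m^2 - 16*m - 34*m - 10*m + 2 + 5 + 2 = -18*b^2 - 21*b - 20*m^3 + m^2*(79 - 2*b) + m*(6*b^2 + 13*b - 60) + 9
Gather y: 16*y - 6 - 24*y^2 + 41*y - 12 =-24*y^2 + 57*y - 18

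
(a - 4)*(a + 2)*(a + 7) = a^3 + 5*a^2 - 22*a - 56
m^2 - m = m*(m - 1)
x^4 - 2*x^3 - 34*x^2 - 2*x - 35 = (x - 7)*(x + 5)*(x - I)*(x + I)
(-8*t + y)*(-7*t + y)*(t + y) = 56*t^3 + 41*t^2*y - 14*t*y^2 + y^3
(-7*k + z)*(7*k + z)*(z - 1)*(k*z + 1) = -49*k^3*z^2 + 49*k^3*z - 49*k^2*z + 49*k^2 + k*z^4 - k*z^3 + z^3 - z^2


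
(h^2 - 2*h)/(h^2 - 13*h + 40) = h*(h - 2)/(h^2 - 13*h + 40)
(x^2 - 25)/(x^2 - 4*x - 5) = (x + 5)/(x + 1)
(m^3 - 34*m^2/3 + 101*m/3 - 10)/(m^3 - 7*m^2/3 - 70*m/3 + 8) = (m - 5)/(m + 4)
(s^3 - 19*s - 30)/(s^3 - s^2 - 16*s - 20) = (s + 3)/(s + 2)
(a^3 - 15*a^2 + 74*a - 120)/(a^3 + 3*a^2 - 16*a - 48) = (a^2 - 11*a + 30)/(a^2 + 7*a + 12)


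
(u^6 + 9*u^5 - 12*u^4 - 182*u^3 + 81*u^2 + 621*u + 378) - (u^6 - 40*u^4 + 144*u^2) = 9*u^5 + 28*u^4 - 182*u^3 - 63*u^2 + 621*u + 378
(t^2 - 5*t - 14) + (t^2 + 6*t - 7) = 2*t^2 + t - 21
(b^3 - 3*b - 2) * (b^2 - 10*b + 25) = b^5 - 10*b^4 + 22*b^3 + 28*b^2 - 55*b - 50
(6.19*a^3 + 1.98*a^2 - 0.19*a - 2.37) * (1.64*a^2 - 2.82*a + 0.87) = 10.1516*a^5 - 14.2086*a^4 - 0.5099*a^3 - 1.6284*a^2 + 6.5181*a - 2.0619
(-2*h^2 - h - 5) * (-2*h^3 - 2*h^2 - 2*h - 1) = 4*h^5 + 6*h^4 + 16*h^3 + 14*h^2 + 11*h + 5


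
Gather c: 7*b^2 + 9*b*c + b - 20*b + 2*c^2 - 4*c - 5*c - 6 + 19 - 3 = 7*b^2 - 19*b + 2*c^2 + c*(9*b - 9) + 10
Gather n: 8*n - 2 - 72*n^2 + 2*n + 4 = -72*n^2 + 10*n + 2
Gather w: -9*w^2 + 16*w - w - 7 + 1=-9*w^2 + 15*w - 6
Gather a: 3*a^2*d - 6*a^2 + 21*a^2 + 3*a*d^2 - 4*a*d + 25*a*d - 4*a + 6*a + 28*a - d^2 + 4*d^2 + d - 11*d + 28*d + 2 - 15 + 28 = a^2*(3*d + 15) + a*(3*d^2 + 21*d + 30) + 3*d^2 + 18*d + 15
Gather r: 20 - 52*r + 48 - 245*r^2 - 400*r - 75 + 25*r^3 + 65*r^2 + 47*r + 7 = 25*r^3 - 180*r^2 - 405*r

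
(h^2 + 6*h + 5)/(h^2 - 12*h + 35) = (h^2 + 6*h + 5)/(h^2 - 12*h + 35)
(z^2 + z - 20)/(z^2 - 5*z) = (z^2 + z - 20)/(z*(z - 5))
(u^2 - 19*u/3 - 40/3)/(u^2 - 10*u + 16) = (u + 5/3)/(u - 2)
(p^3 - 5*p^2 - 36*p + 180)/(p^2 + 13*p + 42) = (p^2 - 11*p + 30)/(p + 7)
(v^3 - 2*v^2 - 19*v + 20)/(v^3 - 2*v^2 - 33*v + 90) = (v^2 + 3*v - 4)/(v^2 + 3*v - 18)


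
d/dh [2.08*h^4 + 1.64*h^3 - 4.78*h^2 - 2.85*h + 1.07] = 8.32*h^3 + 4.92*h^2 - 9.56*h - 2.85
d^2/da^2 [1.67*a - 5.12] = 0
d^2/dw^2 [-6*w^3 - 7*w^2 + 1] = -36*w - 14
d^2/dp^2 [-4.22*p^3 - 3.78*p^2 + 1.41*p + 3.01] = -25.32*p - 7.56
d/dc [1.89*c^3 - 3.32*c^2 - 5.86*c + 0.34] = 5.67*c^2 - 6.64*c - 5.86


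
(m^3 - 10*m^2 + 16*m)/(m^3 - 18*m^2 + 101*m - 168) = m*(m - 2)/(m^2 - 10*m + 21)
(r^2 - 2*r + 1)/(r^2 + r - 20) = (r^2 - 2*r + 1)/(r^2 + r - 20)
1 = 1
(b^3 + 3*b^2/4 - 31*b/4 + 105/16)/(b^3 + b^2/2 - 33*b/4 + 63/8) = (4*b - 5)/(2*(2*b - 3))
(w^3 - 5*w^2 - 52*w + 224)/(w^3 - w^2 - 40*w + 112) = (w - 8)/(w - 4)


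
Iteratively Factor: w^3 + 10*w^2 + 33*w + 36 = (w + 3)*(w^2 + 7*w + 12) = (w + 3)^2*(w + 4)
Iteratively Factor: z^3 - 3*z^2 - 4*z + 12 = (z - 2)*(z^2 - z - 6) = (z - 3)*(z - 2)*(z + 2)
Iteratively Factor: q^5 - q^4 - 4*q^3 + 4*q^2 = (q)*(q^4 - q^3 - 4*q^2 + 4*q) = q^2*(q^3 - q^2 - 4*q + 4) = q^2*(q - 1)*(q^2 - 4) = q^2*(q - 2)*(q - 1)*(q + 2)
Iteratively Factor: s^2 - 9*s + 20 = (s - 5)*(s - 4)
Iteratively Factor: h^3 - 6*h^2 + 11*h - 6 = (h - 3)*(h^2 - 3*h + 2) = (h - 3)*(h - 2)*(h - 1)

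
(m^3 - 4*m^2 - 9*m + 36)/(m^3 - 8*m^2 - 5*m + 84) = (m - 3)/(m - 7)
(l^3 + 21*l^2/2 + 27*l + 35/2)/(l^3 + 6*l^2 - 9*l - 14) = (l + 5/2)/(l - 2)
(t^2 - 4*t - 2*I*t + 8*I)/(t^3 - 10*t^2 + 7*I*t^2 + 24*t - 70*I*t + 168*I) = (t - 2*I)/(t^2 + t*(-6 + 7*I) - 42*I)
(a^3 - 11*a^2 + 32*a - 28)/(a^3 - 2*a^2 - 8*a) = (-a^3 + 11*a^2 - 32*a + 28)/(a*(-a^2 + 2*a + 8))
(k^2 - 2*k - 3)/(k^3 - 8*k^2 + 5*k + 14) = (k - 3)/(k^2 - 9*k + 14)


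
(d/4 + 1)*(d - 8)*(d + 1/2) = d^3/4 - 7*d^2/8 - 17*d/2 - 4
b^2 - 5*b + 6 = (b - 3)*(b - 2)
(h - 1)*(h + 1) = h^2 - 1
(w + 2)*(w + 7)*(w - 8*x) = w^3 - 8*w^2*x + 9*w^2 - 72*w*x + 14*w - 112*x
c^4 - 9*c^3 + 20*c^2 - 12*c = c*(c - 6)*(c - 2)*(c - 1)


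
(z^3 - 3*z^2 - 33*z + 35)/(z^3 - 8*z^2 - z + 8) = (z^2 - 2*z - 35)/(z^2 - 7*z - 8)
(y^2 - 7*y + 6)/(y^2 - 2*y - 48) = (-y^2 + 7*y - 6)/(-y^2 + 2*y + 48)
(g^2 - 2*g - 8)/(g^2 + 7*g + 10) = (g - 4)/(g + 5)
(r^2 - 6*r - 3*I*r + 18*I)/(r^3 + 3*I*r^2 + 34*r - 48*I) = (r - 6)/(r^2 + 6*I*r + 16)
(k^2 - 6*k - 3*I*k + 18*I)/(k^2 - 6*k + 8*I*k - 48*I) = (k - 3*I)/(k + 8*I)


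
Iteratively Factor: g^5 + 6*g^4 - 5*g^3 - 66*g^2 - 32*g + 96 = (g - 1)*(g^4 + 7*g^3 + 2*g^2 - 64*g - 96) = (g - 3)*(g - 1)*(g^3 + 10*g^2 + 32*g + 32) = (g - 3)*(g - 1)*(g + 2)*(g^2 + 8*g + 16) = (g - 3)*(g - 1)*(g + 2)*(g + 4)*(g + 4)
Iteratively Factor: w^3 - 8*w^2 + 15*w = (w - 3)*(w^2 - 5*w) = w*(w - 3)*(w - 5)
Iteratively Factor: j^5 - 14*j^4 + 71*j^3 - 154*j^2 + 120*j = (j)*(j^4 - 14*j^3 + 71*j^2 - 154*j + 120) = j*(j - 4)*(j^3 - 10*j^2 + 31*j - 30) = j*(j - 4)*(j - 3)*(j^2 - 7*j + 10) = j*(j - 4)*(j - 3)*(j - 2)*(j - 5)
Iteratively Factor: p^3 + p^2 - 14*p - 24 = (p - 4)*(p^2 + 5*p + 6) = (p - 4)*(p + 2)*(p + 3)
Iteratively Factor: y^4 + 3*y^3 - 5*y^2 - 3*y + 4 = (y + 1)*(y^3 + 2*y^2 - 7*y + 4) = (y - 1)*(y + 1)*(y^2 + 3*y - 4) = (y - 1)*(y + 1)*(y + 4)*(y - 1)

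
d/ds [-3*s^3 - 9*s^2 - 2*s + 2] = -9*s^2 - 18*s - 2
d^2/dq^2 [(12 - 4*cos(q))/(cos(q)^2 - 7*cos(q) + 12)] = 4*(cos(q)^2 + 4*cos(q) - 2)/(cos(q) - 4)^3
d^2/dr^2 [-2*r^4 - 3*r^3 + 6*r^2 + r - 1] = -24*r^2 - 18*r + 12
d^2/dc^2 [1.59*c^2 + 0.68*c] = 3.18000000000000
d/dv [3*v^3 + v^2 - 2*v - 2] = 9*v^2 + 2*v - 2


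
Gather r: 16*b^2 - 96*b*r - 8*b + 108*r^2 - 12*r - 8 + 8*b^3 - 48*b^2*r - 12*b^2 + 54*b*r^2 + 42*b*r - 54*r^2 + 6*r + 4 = 8*b^3 + 4*b^2 - 8*b + r^2*(54*b + 54) + r*(-48*b^2 - 54*b - 6) - 4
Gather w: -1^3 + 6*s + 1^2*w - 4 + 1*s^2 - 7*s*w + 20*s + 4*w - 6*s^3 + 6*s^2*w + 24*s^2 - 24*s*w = -6*s^3 + 25*s^2 + 26*s + w*(6*s^2 - 31*s + 5) - 5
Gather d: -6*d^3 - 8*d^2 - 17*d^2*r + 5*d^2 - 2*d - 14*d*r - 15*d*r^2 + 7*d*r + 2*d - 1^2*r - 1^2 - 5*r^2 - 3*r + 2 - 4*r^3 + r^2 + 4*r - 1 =-6*d^3 + d^2*(-17*r - 3) + d*(-15*r^2 - 7*r) - 4*r^3 - 4*r^2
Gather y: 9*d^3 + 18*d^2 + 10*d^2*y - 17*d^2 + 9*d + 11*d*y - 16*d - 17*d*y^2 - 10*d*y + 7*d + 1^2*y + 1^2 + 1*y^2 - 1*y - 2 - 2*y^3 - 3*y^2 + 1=9*d^3 + d^2 - 2*y^3 + y^2*(-17*d - 2) + y*(10*d^2 + d)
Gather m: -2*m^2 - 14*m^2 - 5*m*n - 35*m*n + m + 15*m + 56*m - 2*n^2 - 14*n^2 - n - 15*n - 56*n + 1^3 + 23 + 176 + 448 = -16*m^2 + m*(72 - 40*n) - 16*n^2 - 72*n + 648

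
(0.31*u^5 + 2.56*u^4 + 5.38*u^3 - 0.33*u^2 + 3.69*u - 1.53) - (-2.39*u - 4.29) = 0.31*u^5 + 2.56*u^4 + 5.38*u^3 - 0.33*u^2 + 6.08*u + 2.76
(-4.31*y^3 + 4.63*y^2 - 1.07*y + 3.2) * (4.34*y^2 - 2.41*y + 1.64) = -18.7054*y^5 + 30.4813*y^4 - 22.8705*y^3 + 24.0599*y^2 - 9.4668*y + 5.248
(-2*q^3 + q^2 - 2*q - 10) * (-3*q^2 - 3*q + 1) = 6*q^5 + 3*q^4 + q^3 + 37*q^2 + 28*q - 10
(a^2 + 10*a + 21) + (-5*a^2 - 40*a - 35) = -4*a^2 - 30*a - 14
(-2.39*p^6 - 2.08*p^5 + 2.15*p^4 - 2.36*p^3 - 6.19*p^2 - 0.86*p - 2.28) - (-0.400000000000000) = -2.39*p^6 - 2.08*p^5 + 2.15*p^4 - 2.36*p^3 - 6.19*p^2 - 0.86*p - 1.88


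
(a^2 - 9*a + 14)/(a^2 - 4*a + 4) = (a - 7)/(a - 2)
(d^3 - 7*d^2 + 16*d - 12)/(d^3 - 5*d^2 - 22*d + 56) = (d^2 - 5*d + 6)/(d^2 - 3*d - 28)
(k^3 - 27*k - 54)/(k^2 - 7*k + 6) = (k^2 + 6*k + 9)/(k - 1)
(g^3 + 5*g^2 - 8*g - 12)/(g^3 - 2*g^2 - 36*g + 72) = (g + 1)/(g - 6)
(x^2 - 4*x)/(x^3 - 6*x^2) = (x - 4)/(x*(x - 6))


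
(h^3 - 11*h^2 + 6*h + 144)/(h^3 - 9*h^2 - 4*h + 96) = (h - 6)/(h - 4)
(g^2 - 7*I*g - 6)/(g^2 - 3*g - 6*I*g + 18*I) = (g - I)/(g - 3)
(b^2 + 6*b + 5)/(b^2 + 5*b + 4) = (b + 5)/(b + 4)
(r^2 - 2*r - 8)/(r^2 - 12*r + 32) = (r + 2)/(r - 8)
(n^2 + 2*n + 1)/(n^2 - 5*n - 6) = (n + 1)/(n - 6)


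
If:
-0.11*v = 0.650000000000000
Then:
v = -5.91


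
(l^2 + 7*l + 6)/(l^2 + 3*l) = (l^2 + 7*l + 6)/(l*(l + 3))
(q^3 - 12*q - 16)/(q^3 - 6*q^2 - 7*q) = (-q^3 + 12*q + 16)/(q*(-q^2 + 6*q + 7))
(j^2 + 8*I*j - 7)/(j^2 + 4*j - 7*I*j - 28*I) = (j^2 + 8*I*j - 7)/(j^2 + j*(4 - 7*I) - 28*I)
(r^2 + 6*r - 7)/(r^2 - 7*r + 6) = (r + 7)/(r - 6)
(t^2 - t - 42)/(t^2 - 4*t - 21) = (t + 6)/(t + 3)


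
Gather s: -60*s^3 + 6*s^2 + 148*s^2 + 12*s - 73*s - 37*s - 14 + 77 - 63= -60*s^3 + 154*s^2 - 98*s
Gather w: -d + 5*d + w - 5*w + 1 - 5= 4*d - 4*w - 4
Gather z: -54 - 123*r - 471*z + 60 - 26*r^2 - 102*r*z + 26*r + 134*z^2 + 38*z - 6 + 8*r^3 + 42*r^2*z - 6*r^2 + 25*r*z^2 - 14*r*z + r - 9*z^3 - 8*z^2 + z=8*r^3 - 32*r^2 - 96*r - 9*z^3 + z^2*(25*r + 126) + z*(42*r^2 - 116*r - 432)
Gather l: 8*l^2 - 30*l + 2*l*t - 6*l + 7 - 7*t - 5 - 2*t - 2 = 8*l^2 + l*(2*t - 36) - 9*t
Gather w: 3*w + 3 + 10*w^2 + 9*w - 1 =10*w^2 + 12*w + 2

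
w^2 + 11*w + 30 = (w + 5)*(w + 6)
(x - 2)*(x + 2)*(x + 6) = x^3 + 6*x^2 - 4*x - 24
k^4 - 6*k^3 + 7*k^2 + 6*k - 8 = (k - 4)*(k - 2)*(k - 1)*(k + 1)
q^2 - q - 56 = (q - 8)*(q + 7)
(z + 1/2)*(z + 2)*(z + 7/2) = z^3 + 6*z^2 + 39*z/4 + 7/2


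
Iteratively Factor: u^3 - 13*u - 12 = (u + 1)*(u^2 - u - 12) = (u - 4)*(u + 1)*(u + 3)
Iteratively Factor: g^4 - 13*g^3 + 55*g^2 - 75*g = (g - 3)*(g^3 - 10*g^2 + 25*g) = g*(g - 3)*(g^2 - 10*g + 25) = g*(g - 5)*(g - 3)*(g - 5)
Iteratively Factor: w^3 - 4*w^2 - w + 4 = (w - 4)*(w^2 - 1) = (w - 4)*(w + 1)*(w - 1)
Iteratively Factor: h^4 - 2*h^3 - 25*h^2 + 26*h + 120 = (h + 2)*(h^3 - 4*h^2 - 17*h + 60) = (h + 2)*(h + 4)*(h^2 - 8*h + 15) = (h - 3)*(h + 2)*(h + 4)*(h - 5)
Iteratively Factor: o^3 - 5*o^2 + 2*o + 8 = (o - 2)*(o^2 - 3*o - 4) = (o - 4)*(o - 2)*(o + 1)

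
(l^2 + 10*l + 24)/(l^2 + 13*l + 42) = (l + 4)/(l + 7)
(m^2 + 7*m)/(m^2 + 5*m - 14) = m/(m - 2)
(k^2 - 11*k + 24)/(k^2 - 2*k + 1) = (k^2 - 11*k + 24)/(k^2 - 2*k + 1)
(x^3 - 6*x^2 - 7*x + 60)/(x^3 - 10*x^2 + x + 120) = (x - 4)/(x - 8)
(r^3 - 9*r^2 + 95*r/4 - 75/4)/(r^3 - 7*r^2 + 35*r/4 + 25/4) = (2*r - 3)/(2*r + 1)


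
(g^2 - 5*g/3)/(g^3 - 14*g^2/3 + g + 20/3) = g/(g^2 - 3*g - 4)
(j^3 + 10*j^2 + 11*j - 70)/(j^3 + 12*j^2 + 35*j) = (j - 2)/j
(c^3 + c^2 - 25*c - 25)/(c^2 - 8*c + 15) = (c^2 + 6*c + 5)/(c - 3)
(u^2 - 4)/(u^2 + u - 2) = (u - 2)/(u - 1)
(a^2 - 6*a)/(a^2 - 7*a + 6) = a/(a - 1)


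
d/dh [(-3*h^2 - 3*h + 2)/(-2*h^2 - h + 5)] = (-3*h^2 - 22*h - 13)/(4*h^4 + 4*h^3 - 19*h^2 - 10*h + 25)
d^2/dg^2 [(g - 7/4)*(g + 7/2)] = 2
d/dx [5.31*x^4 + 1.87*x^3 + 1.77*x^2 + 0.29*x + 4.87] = 21.24*x^3 + 5.61*x^2 + 3.54*x + 0.29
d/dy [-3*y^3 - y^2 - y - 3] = -9*y^2 - 2*y - 1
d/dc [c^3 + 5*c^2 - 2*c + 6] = 3*c^2 + 10*c - 2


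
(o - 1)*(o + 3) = o^2 + 2*o - 3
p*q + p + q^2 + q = (p + q)*(q + 1)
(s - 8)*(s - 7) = s^2 - 15*s + 56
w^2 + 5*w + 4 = (w + 1)*(w + 4)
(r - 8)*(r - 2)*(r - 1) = r^3 - 11*r^2 + 26*r - 16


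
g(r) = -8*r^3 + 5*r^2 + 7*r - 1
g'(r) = -24*r^2 + 10*r + 7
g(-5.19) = 1215.74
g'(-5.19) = -691.37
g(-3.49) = 375.54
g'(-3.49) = -320.22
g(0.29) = 1.26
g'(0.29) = 7.88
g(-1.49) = 26.13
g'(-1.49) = -61.18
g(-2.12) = 82.86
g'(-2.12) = -122.07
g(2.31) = -56.76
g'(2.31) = -97.97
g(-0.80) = 0.70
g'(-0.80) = -16.36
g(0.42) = 2.23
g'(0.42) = 6.97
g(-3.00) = 239.00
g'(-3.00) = -239.00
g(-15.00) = 28019.00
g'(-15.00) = -5543.00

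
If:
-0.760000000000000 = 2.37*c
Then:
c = -0.32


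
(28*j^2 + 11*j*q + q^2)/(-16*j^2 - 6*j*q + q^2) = (28*j^2 + 11*j*q + q^2)/(-16*j^2 - 6*j*q + q^2)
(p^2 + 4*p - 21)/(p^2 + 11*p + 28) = (p - 3)/(p + 4)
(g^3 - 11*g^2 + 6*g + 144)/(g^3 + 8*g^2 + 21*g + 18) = (g^2 - 14*g + 48)/(g^2 + 5*g + 6)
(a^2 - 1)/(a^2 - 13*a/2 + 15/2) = 2*(a^2 - 1)/(2*a^2 - 13*a + 15)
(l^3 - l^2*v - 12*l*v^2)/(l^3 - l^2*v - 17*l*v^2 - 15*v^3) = l*(-l + 4*v)/(-l^2 + 4*l*v + 5*v^2)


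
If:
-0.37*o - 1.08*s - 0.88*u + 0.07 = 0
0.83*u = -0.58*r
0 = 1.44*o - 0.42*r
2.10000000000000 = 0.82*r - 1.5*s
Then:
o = 5.53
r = 18.97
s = 8.97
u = -13.26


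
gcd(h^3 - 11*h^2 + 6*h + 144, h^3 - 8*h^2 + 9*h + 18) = h - 6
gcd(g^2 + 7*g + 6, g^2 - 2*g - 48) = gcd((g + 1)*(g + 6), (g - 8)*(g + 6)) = g + 6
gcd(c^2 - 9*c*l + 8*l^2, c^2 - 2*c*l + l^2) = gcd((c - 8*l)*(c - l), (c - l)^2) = c - l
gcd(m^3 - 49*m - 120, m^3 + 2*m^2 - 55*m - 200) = m^2 - 3*m - 40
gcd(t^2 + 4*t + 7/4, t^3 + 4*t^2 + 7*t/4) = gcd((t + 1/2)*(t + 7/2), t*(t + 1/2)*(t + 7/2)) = t^2 + 4*t + 7/4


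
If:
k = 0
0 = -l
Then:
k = 0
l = 0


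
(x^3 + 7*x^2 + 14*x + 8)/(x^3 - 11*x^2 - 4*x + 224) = (x^2 + 3*x + 2)/(x^2 - 15*x + 56)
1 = 1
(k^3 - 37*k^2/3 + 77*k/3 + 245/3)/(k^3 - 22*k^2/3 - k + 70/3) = (k - 7)/(k - 2)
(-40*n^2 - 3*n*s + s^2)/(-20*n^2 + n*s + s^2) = (-8*n + s)/(-4*n + s)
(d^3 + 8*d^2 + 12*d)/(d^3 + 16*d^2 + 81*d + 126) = d*(d + 2)/(d^2 + 10*d + 21)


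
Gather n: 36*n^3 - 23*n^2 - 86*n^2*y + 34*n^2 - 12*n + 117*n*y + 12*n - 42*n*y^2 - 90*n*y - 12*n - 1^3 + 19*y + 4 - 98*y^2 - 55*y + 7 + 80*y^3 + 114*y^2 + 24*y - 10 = 36*n^3 + n^2*(11 - 86*y) + n*(-42*y^2 + 27*y - 12) + 80*y^3 + 16*y^2 - 12*y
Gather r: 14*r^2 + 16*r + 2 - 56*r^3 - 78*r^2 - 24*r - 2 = -56*r^3 - 64*r^2 - 8*r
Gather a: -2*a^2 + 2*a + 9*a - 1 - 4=-2*a^2 + 11*a - 5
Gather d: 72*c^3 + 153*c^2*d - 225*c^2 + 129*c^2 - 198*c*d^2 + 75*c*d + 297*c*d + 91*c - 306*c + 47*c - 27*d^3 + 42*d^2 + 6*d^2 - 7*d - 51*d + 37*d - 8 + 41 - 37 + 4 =72*c^3 - 96*c^2 - 168*c - 27*d^3 + d^2*(48 - 198*c) + d*(153*c^2 + 372*c - 21)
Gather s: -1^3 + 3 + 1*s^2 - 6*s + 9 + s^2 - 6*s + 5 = 2*s^2 - 12*s + 16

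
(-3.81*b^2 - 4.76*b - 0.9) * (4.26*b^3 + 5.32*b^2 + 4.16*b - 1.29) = -16.2306*b^5 - 40.5468*b^4 - 45.0068*b^3 - 19.6747*b^2 + 2.3964*b + 1.161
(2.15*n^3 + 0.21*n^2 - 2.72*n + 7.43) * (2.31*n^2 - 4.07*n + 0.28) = 4.9665*n^5 - 8.2654*n^4 - 6.5359*n^3 + 28.2925*n^2 - 31.0017*n + 2.0804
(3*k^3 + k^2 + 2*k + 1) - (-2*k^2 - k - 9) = 3*k^3 + 3*k^2 + 3*k + 10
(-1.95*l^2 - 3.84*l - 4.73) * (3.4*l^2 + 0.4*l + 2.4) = -6.63*l^4 - 13.836*l^3 - 22.298*l^2 - 11.108*l - 11.352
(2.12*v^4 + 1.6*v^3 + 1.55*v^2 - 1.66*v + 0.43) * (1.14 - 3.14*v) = -6.6568*v^5 - 2.6072*v^4 - 3.043*v^3 + 6.9794*v^2 - 3.2426*v + 0.4902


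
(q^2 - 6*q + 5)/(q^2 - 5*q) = (q - 1)/q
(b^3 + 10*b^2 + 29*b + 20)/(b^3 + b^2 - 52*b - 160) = (b + 1)/(b - 8)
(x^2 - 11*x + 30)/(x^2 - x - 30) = (x - 5)/(x + 5)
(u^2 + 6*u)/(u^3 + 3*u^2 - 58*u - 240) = u/(u^2 - 3*u - 40)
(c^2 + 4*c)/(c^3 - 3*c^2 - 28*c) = 1/(c - 7)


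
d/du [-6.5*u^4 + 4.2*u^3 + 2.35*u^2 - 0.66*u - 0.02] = -26.0*u^3 + 12.6*u^2 + 4.7*u - 0.66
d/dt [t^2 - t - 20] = 2*t - 1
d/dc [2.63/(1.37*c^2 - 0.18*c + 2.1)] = (0.4734 - 7.2062*c)/(1.37*c^2 - 0.18*c + 2.1)^2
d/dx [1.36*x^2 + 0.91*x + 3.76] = 2.72*x + 0.91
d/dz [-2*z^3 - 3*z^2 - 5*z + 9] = -6*z^2 - 6*z - 5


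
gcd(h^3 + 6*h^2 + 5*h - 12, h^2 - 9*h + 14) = 1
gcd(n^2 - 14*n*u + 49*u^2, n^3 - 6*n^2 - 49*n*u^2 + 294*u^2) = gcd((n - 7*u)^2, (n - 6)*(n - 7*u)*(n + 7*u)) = -n + 7*u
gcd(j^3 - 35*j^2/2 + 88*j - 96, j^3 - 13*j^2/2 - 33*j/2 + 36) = j^2 - 19*j/2 + 12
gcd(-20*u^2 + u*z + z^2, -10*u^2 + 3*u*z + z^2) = 5*u + z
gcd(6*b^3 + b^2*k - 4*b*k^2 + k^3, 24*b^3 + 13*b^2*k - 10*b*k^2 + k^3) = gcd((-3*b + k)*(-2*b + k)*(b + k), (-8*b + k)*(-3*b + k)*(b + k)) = 3*b^2 + 2*b*k - k^2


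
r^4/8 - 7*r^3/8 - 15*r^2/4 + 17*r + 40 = (r/4 + 1)*(r/2 + 1)*(r - 8)*(r - 5)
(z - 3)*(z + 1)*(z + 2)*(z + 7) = z^4 + 7*z^3 - 7*z^2 - 55*z - 42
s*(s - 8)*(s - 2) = s^3 - 10*s^2 + 16*s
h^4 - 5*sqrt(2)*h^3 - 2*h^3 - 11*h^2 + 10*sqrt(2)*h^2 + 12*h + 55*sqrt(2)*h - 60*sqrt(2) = (h - 4)*(h - 1)*(h + 3)*(h - 5*sqrt(2))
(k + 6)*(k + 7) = k^2 + 13*k + 42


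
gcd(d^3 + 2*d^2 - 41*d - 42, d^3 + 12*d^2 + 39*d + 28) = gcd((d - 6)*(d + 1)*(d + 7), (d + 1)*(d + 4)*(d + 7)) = d^2 + 8*d + 7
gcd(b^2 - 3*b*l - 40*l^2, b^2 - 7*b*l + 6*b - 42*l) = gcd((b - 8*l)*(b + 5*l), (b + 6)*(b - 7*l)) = 1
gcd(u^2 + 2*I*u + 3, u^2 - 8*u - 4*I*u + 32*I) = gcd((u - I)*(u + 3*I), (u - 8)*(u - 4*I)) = 1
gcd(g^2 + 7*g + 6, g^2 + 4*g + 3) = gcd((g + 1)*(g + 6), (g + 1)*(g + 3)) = g + 1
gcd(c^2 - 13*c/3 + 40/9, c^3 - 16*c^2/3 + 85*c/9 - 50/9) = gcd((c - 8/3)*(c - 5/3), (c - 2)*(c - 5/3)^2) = c - 5/3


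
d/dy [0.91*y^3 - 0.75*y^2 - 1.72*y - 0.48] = 2.73*y^2 - 1.5*y - 1.72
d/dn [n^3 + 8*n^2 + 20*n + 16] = 3*n^2 + 16*n + 20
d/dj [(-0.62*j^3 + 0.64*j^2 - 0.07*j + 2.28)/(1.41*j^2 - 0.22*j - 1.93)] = (-0.8742*j^4 + 0.2728*j^3 + 3.5477*j^2 - 8.9*j + 0.6367)/(1.9881*j^4 - 0.6204*j^3 - 5.3942*j^2 + 0.8492*j + 3.7249)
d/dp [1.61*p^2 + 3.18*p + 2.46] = 3.22*p + 3.18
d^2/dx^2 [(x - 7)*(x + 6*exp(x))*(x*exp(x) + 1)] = x^3*exp(x) + 24*x^2*exp(2*x) - x^2*exp(x) - 120*x*exp(2*x) - 16*x*exp(x) - 156*exp(2*x) - 44*exp(x) + 2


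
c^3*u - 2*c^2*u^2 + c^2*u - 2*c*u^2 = c*(c - 2*u)*(c*u + u)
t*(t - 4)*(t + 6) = t^3 + 2*t^2 - 24*t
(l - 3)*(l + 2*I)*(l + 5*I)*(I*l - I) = I*l^4 - 7*l^3 - 4*I*l^3 + 28*l^2 - 7*I*l^2 - 21*l + 40*I*l - 30*I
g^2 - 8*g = g*(g - 8)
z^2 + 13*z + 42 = (z + 6)*(z + 7)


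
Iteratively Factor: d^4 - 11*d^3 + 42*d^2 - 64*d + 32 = (d - 2)*(d^3 - 9*d^2 + 24*d - 16) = (d - 4)*(d - 2)*(d^2 - 5*d + 4) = (d - 4)*(d - 2)*(d - 1)*(d - 4)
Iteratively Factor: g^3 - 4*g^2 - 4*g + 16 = (g + 2)*(g^2 - 6*g + 8) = (g - 2)*(g + 2)*(g - 4)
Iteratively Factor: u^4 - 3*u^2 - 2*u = (u + 1)*(u^3 - u^2 - 2*u) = (u + 1)^2*(u^2 - 2*u) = u*(u + 1)^2*(u - 2)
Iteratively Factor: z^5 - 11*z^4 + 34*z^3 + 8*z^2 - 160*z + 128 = (z - 4)*(z^4 - 7*z^3 + 6*z^2 + 32*z - 32) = (z - 4)*(z + 2)*(z^3 - 9*z^2 + 24*z - 16) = (z - 4)^2*(z + 2)*(z^2 - 5*z + 4) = (z - 4)^2*(z - 1)*(z + 2)*(z - 4)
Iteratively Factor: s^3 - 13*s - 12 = (s - 4)*(s^2 + 4*s + 3) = (s - 4)*(s + 1)*(s + 3)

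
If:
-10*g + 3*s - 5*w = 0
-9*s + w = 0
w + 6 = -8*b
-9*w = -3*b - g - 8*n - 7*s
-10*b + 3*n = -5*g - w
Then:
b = -462/1061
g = 1246/1061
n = -8180/3183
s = -890/3183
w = -2670/1061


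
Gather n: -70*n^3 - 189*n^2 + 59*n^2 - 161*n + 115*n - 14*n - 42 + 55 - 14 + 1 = -70*n^3 - 130*n^2 - 60*n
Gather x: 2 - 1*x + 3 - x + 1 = 6 - 2*x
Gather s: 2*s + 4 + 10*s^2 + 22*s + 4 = 10*s^2 + 24*s + 8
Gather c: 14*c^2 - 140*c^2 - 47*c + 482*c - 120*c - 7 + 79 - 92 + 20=-126*c^2 + 315*c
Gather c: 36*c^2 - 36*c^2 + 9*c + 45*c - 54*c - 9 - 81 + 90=0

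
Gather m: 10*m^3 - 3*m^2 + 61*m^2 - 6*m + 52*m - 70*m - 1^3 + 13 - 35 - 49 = 10*m^3 + 58*m^2 - 24*m - 72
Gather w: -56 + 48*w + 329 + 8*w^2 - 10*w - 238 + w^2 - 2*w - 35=9*w^2 + 36*w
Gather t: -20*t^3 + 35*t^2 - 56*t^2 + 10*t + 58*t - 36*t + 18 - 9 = -20*t^3 - 21*t^2 + 32*t + 9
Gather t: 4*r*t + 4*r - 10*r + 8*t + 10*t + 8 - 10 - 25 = -6*r + t*(4*r + 18) - 27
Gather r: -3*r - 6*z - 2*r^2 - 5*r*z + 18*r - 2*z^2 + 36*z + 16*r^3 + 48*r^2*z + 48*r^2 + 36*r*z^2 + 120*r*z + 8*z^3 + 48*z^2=16*r^3 + r^2*(48*z + 46) + r*(36*z^2 + 115*z + 15) + 8*z^3 + 46*z^2 + 30*z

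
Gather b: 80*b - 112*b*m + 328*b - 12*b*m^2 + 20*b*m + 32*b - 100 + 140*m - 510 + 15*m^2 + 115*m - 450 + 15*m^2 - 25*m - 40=b*(-12*m^2 - 92*m + 440) + 30*m^2 + 230*m - 1100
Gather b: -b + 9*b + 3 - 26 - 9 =8*b - 32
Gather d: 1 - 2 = -1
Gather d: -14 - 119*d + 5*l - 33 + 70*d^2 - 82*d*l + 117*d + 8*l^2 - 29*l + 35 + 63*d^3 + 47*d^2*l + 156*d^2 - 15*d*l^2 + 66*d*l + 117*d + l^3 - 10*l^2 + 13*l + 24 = 63*d^3 + d^2*(47*l + 226) + d*(-15*l^2 - 16*l + 115) + l^3 - 2*l^2 - 11*l + 12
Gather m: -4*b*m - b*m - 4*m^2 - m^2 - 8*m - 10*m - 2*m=-5*m^2 + m*(-5*b - 20)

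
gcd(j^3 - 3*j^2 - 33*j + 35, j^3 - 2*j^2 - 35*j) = j^2 - 2*j - 35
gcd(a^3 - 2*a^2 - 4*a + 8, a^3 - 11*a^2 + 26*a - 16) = a - 2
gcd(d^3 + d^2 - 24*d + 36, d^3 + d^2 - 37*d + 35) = 1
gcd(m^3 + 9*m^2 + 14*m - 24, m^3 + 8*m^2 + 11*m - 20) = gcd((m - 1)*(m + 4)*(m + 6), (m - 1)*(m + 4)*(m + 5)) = m^2 + 3*m - 4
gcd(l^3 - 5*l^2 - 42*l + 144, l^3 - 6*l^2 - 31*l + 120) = l^2 - 11*l + 24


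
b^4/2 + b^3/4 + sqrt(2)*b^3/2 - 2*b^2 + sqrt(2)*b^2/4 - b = b*(b/2 + sqrt(2))*(b + 1/2)*(b - sqrt(2))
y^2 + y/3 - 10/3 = (y - 5/3)*(y + 2)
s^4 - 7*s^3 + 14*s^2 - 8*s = s*(s - 4)*(s - 2)*(s - 1)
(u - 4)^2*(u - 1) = u^3 - 9*u^2 + 24*u - 16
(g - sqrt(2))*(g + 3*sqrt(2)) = g^2 + 2*sqrt(2)*g - 6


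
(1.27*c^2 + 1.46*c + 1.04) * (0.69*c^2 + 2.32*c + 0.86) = 0.8763*c^4 + 3.9538*c^3 + 5.197*c^2 + 3.6684*c + 0.8944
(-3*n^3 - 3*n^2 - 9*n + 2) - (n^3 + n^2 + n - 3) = -4*n^3 - 4*n^2 - 10*n + 5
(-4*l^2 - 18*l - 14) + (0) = -4*l^2 - 18*l - 14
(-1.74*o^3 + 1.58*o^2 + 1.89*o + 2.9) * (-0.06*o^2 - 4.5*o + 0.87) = 0.1044*o^5 + 7.7352*o^4 - 8.7372*o^3 - 7.3044*o^2 - 11.4057*o + 2.523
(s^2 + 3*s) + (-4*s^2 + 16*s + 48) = -3*s^2 + 19*s + 48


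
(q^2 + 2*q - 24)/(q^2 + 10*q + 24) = (q - 4)/(q + 4)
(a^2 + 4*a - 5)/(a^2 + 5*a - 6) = (a + 5)/(a + 6)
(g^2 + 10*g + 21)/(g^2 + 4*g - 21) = (g + 3)/(g - 3)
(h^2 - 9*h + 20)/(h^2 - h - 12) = (h - 5)/(h + 3)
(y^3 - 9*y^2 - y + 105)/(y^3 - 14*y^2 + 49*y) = (y^2 - 2*y - 15)/(y*(y - 7))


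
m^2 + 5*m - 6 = (m - 1)*(m + 6)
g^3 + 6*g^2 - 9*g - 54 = (g - 3)*(g + 3)*(g + 6)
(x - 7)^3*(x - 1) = x^4 - 22*x^3 + 168*x^2 - 490*x + 343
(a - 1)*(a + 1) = a^2 - 1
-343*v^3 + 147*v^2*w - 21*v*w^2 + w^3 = (-7*v + w)^3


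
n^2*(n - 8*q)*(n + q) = n^4 - 7*n^3*q - 8*n^2*q^2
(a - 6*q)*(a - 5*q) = a^2 - 11*a*q + 30*q^2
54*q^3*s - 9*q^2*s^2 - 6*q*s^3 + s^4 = s*(-6*q + s)*(-3*q + s)*(3*q + s)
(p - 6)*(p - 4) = p^2 - 10*p + 24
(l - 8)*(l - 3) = l^2 - 11*l + 24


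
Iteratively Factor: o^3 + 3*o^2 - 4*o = (o - 1)*(o^2 + 4*o) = (o - 1)*(o + 4)*(o)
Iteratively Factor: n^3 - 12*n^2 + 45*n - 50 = (n - 5)*(n^2 - 7*n + 10) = (n - 5)^2*(n - 2)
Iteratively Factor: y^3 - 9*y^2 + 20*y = (y - 5)*(y^2 - 4*y) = (y - 5)*(y - 4)*(y)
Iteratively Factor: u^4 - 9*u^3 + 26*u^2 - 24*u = (u - 2)*(u^3 - 7*u^2 + 12*u) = (u - 3)*(u - 2)*(u^2 - 4*u) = u*(u - 3)*(u - 2)*(u - 4)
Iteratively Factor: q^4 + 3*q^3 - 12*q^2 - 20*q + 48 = (q - 2)*(q^3 + 5*q^2 - 2*q - 24) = (q - 2)*(q + 4)*(q^2 + q - 6) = (q - 2)^2*(q + 4)*(q + 3)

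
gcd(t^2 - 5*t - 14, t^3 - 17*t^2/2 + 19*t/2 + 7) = t - 7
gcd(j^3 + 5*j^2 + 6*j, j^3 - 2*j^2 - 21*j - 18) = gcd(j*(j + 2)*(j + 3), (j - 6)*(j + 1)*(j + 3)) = j + 3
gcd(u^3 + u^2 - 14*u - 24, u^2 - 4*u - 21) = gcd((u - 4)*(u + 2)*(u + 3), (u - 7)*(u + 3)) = u + 3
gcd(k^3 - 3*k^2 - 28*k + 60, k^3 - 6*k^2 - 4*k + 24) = k^2 - 8*k + 12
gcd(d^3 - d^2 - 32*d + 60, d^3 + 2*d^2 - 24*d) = d + 6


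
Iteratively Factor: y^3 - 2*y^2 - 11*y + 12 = (y + 3)*(y^2 - 5*y + 4) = (y - 1)*(y + 3)*(y - 4)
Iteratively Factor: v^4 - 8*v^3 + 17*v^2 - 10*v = (v - 5)*(v^3 - 3*v^2 + 2*v) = (v - 5)*(v - 1)*(v^2 - 2*v) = v*(v - 5)*(v - 1)*(v - 2)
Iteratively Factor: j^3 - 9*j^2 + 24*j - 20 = (j - 5)*(j^2 - 4*j + 4) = (j - 5)*(j - 2)*(j - 2)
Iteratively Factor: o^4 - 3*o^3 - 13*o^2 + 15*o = (o)*(o^3 - 3*o^2 - 13*o + 15) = o*(o - 5)*(o^2 + 2*o - 3) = o*(o - 5)*(o - 1)*(o + 3)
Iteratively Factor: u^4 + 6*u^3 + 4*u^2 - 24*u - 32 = (u + 2)*(u^3 + 4*u^2 - 4*u - 16) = (u + 2)*(u + 4)*(u^2 - 4) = (u + 2)^2*(u + 4)*(u - 2)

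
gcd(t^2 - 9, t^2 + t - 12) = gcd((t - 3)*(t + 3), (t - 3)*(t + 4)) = t - 3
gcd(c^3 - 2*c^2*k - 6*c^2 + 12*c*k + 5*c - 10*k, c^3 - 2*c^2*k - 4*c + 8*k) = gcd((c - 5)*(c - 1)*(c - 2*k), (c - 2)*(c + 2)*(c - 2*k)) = c - 2*k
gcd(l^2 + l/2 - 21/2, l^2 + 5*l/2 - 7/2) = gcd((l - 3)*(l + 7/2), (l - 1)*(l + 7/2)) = l + 7/2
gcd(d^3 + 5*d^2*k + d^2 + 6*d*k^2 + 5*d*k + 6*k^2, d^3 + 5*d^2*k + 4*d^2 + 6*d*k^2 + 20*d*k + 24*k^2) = d^2 + 5*d*k + 6*k^2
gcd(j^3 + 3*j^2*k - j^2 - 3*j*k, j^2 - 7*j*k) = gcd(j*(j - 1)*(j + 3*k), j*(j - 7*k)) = j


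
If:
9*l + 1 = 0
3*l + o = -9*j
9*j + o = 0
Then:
No Solution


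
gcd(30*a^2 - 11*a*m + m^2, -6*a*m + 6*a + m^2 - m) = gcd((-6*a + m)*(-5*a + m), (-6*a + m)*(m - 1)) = 6*a - m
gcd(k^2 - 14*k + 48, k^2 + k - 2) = 1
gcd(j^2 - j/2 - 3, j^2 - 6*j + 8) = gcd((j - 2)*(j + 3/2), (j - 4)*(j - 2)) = j - 2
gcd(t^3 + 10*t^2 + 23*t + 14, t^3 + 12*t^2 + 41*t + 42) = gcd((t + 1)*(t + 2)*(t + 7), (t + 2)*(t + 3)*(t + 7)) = t^2 + 9*t + 14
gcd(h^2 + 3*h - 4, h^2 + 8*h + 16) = h + 4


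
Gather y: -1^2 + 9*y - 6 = 9*y - 7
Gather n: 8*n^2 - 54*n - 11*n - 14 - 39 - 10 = 8*n^2 - 65*n - 63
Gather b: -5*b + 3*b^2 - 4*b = 3*b^2 - 9*b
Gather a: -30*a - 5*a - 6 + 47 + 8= 49 - 35*a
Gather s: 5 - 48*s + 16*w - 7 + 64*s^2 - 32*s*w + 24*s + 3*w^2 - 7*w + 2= 64*s^2 + s*(-32*w - 24) + 3*w^2 + 9*w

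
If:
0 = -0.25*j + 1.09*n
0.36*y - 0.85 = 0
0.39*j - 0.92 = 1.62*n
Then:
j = 49.89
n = 11.44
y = 2.36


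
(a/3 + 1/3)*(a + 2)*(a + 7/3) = a^3/3 + 16*a^2/9 + 3*a + 14/9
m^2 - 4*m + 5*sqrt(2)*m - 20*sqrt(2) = (m - 4)*(m + 5*sqrt(2))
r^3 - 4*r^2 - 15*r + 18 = (r - 6)*(r - 1)*(r + 3)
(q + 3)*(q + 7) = q^2 + 10*q + 21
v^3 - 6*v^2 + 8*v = v*(v - 4)*(v - 2)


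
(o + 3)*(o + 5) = o^2 + 8*o + 15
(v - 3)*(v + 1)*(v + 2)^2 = v^4 + 2*v^3 - 7*v^2 - 20*v - 12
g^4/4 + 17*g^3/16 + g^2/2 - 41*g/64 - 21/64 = (g/4 + 1/4)*(g - 3/4)*(g + 1/2)*(g + 7/2)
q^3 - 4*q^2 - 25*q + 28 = (q - 7)*(q - 1)*(q + 4)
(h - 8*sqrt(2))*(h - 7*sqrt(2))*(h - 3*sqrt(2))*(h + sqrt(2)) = h^4 - 17*sqrt(2)*h^3 + 166*h^2 - 134*sqrt(2)*h - 672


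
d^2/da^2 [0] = 0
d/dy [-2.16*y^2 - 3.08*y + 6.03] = -4.32*y - 3.08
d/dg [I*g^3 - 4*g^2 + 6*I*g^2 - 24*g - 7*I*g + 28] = 3*I*g^2 + g*(-8 + 12*I) - 24 - 7*I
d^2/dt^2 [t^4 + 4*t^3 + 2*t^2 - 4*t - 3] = 12*t^2 + 24*t + 4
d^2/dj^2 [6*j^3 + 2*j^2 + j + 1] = 36*j + 4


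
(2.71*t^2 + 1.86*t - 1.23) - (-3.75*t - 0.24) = 2.71*t^2 + 5.61*t - 0.99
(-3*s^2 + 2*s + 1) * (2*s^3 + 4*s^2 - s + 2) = -6*s^5 - 8*s^4 + 13*s^3 - 4*s^2 + 3*s + 2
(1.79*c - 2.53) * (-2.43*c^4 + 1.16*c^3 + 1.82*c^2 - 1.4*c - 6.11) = -4.3497*c^5 + 8.2243*c^4 + 0.323*c^3 - 7.1106*c^2 - 7.3949*c + 15.4583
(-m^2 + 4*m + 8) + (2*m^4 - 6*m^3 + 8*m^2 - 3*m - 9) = 2*m^4 - 6*m^3 + 7*m^2 + m - 1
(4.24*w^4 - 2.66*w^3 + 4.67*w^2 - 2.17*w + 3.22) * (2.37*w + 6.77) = 10.0488*w^5 + 22.4006*w^4 - 6.9403*w^3 + 26.473*w^2 - 7.0595*w + 21.7994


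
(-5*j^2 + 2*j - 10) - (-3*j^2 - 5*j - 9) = -2*j^2 + 7*j - 1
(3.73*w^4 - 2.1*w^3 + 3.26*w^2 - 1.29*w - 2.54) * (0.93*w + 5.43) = 3.4689*w^5 + 18.3009*w^4 - 8.3712*w^3 + 16.5021*w^2 - 9.3669*w - 13.7922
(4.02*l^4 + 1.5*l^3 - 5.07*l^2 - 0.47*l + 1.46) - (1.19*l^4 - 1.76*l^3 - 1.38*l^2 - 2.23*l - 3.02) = 2.83*l^4 + 3.26*l^3 - 3.69*l^2 + 1.76*l + 4.48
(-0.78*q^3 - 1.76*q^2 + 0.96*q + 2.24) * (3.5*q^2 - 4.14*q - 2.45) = -2.73*q^5 - 2.9308*q^4 + 12.5574*q^3 + 8.1776*q^2 - 11.6256*q - 5.488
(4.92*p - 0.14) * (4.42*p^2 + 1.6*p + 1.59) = 21.7464*p^3 + 7.2532*p^2 + 7.5988*p - 0.2226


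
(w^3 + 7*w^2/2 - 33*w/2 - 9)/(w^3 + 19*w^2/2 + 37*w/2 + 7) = (w^2 + 3*w - 18)/(w^2 + 9*w + 14)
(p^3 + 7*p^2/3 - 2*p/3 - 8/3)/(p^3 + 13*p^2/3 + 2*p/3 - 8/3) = (3*p^3 + 7*p^2 - 2*p - 8)/(3*p^3 + 13*p^2 + 2*p - 8)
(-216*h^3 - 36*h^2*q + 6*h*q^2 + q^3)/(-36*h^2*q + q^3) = (6*h + q)/q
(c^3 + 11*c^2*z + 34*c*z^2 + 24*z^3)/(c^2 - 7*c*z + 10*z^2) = (c^3 + 11*c^2*z + 34*c*z^2 + 24*z^3)/(c^2 - 7*c*z + 10*z^2)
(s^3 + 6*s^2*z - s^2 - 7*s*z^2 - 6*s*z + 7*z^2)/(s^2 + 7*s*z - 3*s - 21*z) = (s^2 - s*z - s + z)/(s - 3)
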